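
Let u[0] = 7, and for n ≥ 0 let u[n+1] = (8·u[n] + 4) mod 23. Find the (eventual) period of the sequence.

We have u[0] = 7,  u[1] = 14,  u[2] = 1,  u[3] = 12,  u[4] = 8,  u[5] = 22,  u[6] = 19,  u[7] = 18,  u[8] = 10,  u[9] = 15,  u[10] = 9,  u[11] = 7.
The sequence repeats with period 11.

11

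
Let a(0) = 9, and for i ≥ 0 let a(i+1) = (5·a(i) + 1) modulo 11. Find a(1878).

a(0) = 9,  a(1) = 2,  a(2) = 0,  a(3) = 1,  a(4) = 6,  a(5) = 9.
The sequence repeats with period 5.
So a(1878) = a(0 + ((1878-0) mod 5)) = a(3) = 1.

1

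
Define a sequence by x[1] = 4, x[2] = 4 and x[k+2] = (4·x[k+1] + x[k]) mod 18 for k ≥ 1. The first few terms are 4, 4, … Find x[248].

6

We have x[1] = 4; x[2] = 4; x[3] = 2; x[4] = 12; x[5] = 14; x[6] = 14; x[7] = 16; x[8] = 6; x[9] = 4; x[10] = 4.
The sequence repeats with period 8.
So x[248] = x[1 + ((248-1) mod 8)] = x[8] = 6.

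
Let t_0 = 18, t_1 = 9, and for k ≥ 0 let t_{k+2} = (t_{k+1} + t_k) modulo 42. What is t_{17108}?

21

Listing terms: t_0 = 18; t_1 = 9; t_2 = 27; t_3 = 36; t_4 = 21; t_5 = 15; t_6 = 36; t_7 = 9; t_8 = 3; t_9 = 12; t_{10} = 15; t_{11} = 27; t_{12} = 0; t_{13} = 27; t_{14} = 27; t_{15} = 12; t_{16} = 39; t_{17} = 9; t_{18} = 6; t_{19} = 15; t_{20} = 21; t_{21} = 36; t_{22} = 15; t_{23} = 9; t_{24} = 24; t_{25} = 33; t_{26} = 15; t_{27} = 6; t_{28} = 21; t_{29} = 27; t_{30} = 6; t_{31} = 33; t_{32} = 39; t_{33} = 30; t_{34} = 27; t_{35} = 15; t_{36} = 0; t_{37} = 15; t_{38} = 15; t_{39} = 30; t_{40} = 3; t_{41} = 33; t_{42} = 36; t_{43} = 27; t_{44} = 21; t_{45} = 6; t_{46} = 27; t_{47} = 33; t_{48} = 18; t_{49} = 9.
The sequence repeats with period 48.
So t_{17108} = t_{0 + ((17108-0) mod 48)} = t_{20} = 21.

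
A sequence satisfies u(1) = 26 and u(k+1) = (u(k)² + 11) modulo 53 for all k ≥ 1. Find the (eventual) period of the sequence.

We have u(1) = 26; u(2) = 51; u(3) = 15; u(4) = 24; u(5) = 4; u(6) = 27; u(7) = 51.
Since u(7) = u(2) = 51, the sequence is eventually periodic: after a pre-period of length 1 it cycles with period 5.

5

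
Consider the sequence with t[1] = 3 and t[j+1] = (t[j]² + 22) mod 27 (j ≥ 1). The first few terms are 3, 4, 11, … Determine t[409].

t[1] = 3,  t[2] = 4,  t[3] = 11,  t[4] = 8,  t[5] = 5,  t[6] = 20,  t[7] = 17,  t[8] = 14,  t[9] = 2,  t[10] = 26,  t[11] = 23,  t[12] = 11.
Since t[12] = t[3] = 11, the sequence is eventually periodic: after a pre-period of length 2 it cycles with period 9.
For j ≥ 3, t[j] depends only on (j - 3) mod 9. (409 - 3) mod 9 = 1, so t[409] = t[4] = 8.

8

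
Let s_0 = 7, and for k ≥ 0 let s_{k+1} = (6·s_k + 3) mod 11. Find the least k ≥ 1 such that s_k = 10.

Listing terms: s_0 = 7,  s_1 = 1,  s_2 = 9,  s_3 = 2,  s_4 = 4,  s_5 = 5,  s_6 = 0,  s_7 = 3,  s_8 = 10,  s_9 = 8,  s_{10} = 7.
Since s_{10} = s_0 = 7, the sequence is periodic with period 10.
The value 10 first appears (with k ≥ 1) at s_8.

8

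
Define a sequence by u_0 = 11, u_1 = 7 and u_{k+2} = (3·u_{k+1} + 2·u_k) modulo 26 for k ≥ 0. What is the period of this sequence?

We have u_0 = 11,  u_1 = 7,  u_2 = 17,  u_3 = 13,  u_4 = 21,  u_5 = 11,  u_6 = 23,  u_7 = 13,  u_8 = 7,  u_9 = 21,  u_{10} = 25,  u_{11} = 13,  u_{12} = 11,  u_{13} = 7.
The sequence repeats with period 12.

12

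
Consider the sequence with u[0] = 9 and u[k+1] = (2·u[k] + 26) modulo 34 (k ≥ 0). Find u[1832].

26

We have u[0] = 9,  u[1] = 10,  u[2] = 12,  u[3] = 16,  u[4] = 24,  u[5] = 6,  u[6] = 4,  u[7] = 0,  u[8] = 26,  u[9] = 10.
Since u[9] = u[1] = 10, the sequence is eventually periodic: after a pre-period of length 1 it cycles with period 8.
For k ≥ 1, u[k] depends only on (k - 1) mod 8. (1832 - 1) mod 8 = 7, so u[1832] = u[8] = 26.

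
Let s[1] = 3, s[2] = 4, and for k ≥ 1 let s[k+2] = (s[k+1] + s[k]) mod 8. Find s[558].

5

We have s[1] = 3; s[2] = 4; s[3] = 7; s[4] = 3; s[5] = 2; s[6] = 5; s[7] = 7; s[8] = 4; s[9] = 3; s[10] = 7; s[11] = 2; s[12] = 1; s[13] = 3; s[14] = 4.
The sequence repeats with period 12.
So s[558] = s[1 + ((558-1) mod 12)] = s[6] = 5.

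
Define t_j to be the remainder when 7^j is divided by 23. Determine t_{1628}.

t_1 = 7; t_2 = 3; t_3 = 21; t_4 = 9; t_5 = 17; t_6 = 4; t_7 = 5; t_8 = 12; t_9 = 15; t_{10} = 13; t_{11} = 22; t_{12} = 16; t_{13} = 20; t_{14} = 2; t_{15} = 14; t_{16} = 6; t_{17} = 19; t_{18} = 18; t_{19} = 11; t_{20} = 8; t_{21} = 10; t_{22} = 1; t_{23} = 7.
Since t_{23} = t_1 = 7, the sequence is periodic with period 22.
(1628 - 1) mod 22 = 21, so t_{1628} = t_{22} = 1.

1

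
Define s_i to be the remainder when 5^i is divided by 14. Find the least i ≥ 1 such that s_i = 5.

Listing terms: s_0 = 1; s_1 = 5; s_2 = 11; s_3 = 13; s_4 = 9; s_5 = 3; s_6 = 1.
The sequence repeats with period 6.
The value 5 first appears (with i ≥ 1) at s_1.

1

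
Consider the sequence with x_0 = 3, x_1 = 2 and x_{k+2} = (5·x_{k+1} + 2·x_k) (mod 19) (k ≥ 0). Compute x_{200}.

13

Computing terms: x_0 = 3; x_1 = 2; x_2 = 16; x_3 = 8; x_4 = 15; x_5 = 15; x_6 = 10; x_7 = 4; x_8 = 2; x_9 = 18; x_{10} = 18; x_{11} = 12; x_{12} = 1; x_{13} = 10; x_{14} = 14; x_{15} = 14; x_{16} = 3; x_{17} = 5; x_{18} = 12; x_{19} = 13; x_{20} = 13; x_{21} = 15; x_{22} = 6; x_{23} = 3; x_{24} = 8; x_{25} = 8; x_{26} = 18; x_{27} = 11; x_{28} = 15; x_{29} = 2; x_{30} = 2; x_{31} = 14; x_{32} = 17; x_{33} = 18; x_{34} = 10; x_{35} = 10; x_{36} = 13; x_{37} = 9; x_{38} = 14; x_{39} = 12; x_{40} = 12; x_{41} = 8; x_{42} = 7; x_{43} = 13; x_{44} = 3; x_{45} = 3; x_{46} = 2.
Since (x_{45}, x_{46}) = (x_0, x_1) = (3, 2) (two consecutive terms determine the rest), the sequence is periodic with period 45.
(200 - 0) mod 45 = 20, so x_{200} = x_{20} = 13.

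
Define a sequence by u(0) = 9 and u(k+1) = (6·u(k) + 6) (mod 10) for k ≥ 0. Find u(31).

Computing terms: u(0) = 9,  u(1) = 0,  u(2) = 6,  u(3) = 2,  u(4) = 8,  u(5) = 4,  u(6) = 0.
Since u(6) = u(1) = 0, the sequence is eventually periodic: after a pre-period of length 1 it cycles with period 5.
For k ≥ 1, u(k) depends only on (k - 1) mod 5. (31 - 1) mod 5 = 0, so u(31) = u(1) = 0.

0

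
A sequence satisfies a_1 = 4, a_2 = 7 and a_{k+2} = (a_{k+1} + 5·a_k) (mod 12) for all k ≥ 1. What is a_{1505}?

We have a_1 = 4,  a_2 = 7,  a_3 = 3,  a_4 = 2,  a_5 = 5,  a_6 = 3,  a_7 = 4,  a_8 = 7.
Since (a_7, a_8) = (a_1, a_2) = (4, 7) (two consecutive terms determine the rest), the sequence is periodic with period 6.
(1505 - 1) mod 6 = 4, so a_{1505} = a_5 = 5.

5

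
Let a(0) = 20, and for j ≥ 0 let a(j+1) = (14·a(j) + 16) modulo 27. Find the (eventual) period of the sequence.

a(0) = 20; a(1) = 26; a(2) = 2; a(3) = 17; a(4) = 11; a(5) = 8; a(6) = 20.
The sequence repeats with period 6.

6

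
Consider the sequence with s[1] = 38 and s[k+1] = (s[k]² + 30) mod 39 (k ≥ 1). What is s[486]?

7

s[1] = 38,  s[2] = 31,  s[3] = 16,  s[4] = 13,  s[5] = 4,  s[6] = 7,  s[7] = 1,  s[8] = 31.
Since s[8] = s[2] = 31, the sequence is eventually periodic: after a pre-period of length 1 it cycles with period 6.
For k ≥ 2, s[k] depends only on (k - 2) mod 6. (486 - 2) mod 6 = 4, so s[486] = s[6] = 7.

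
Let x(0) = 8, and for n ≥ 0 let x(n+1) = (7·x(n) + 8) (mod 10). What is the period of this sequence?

4

Computing terms: x(0) = 8,  x(1) = 4,  x(2) = 6,  x(3) = 0,  x(4) = 8.
The sequence repeats with period 4.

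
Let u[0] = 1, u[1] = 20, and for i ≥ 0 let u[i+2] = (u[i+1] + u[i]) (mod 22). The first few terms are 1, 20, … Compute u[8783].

19

Computing terms: u[0] = 1, u[1] = 20, u[2] = 21, u[3] = 19, u[4] = 18, u[5] = 15, u[6] = 11, u[7] = 4, u[8] = 15, u[9] = 19, u[10] = 12, u[11] = 9, u[12] = 21, u[13] = 8, u[14] = 7, u[15] = 15, u[16] = 0, u[17] = 15, u[18] = 15, u[19] = 8, u[20] = 1, u[21] = 9, u[22] = 10, u[23] = 19, u[24] = 7, u[25] = 4, u[26] = 11, u[27] = 15, u[28] = 4, u[29] = 19, u[30] = 1, u[31] = 20.
The sequence repeats with period 30.
(8783 - 0) mod 30 = 23, so u[8783] = u[23] = 19.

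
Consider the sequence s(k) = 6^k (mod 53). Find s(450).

We have s(0) = 1,  s(1) = 6,  s(2) = 36,  s(3) = 4,  s(4) = 24,  s(5) = 38,  s(6) = 16,  s(7) = 43,  s(8) = 46,  s(9) = 11,  s(10) = 13,  s(11) = 25,  s(12) = 44,  s(13) = 52,  s(14) = 47,  s(15) = 17,  s(16) = 49,  s(17) = 29,  s(18) = 15,  s(19) = 37,  s(20) = 10,  s(21) = 7,  s(22) = 42,  s(23) = 40,  s(24) = 28,  s(25) = 9,  s(26) = 1.
Since s(26) = s(0) = 1, the sequence is periodic with period 26.
So s(450) = s(0 + ((450-0) mod 26)) = s(8) = 46.

46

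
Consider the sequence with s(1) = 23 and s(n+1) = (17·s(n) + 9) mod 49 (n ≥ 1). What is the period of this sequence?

42

We have s(1) = 23,  s(2) = 8,  s(3) = 47,  s(4) = 24,  s(5) = 25,  s(6) = 42,  s(7) = 37,  s(8) = 1,  s(9) = 26,  s(10) = 10,  s(11) = 32,  s(12) = 14,  s(13) = 2,  s(14) = 43,  s(15) = 5,  s(16) = 45,  s(17) = 39,  s(18) = 35,  s(19) = 16,  s(20) = 36,  s(21) = 33,  s(22) = 31,  s(23) = 46,  s(24) = 7,  s(25) = 30,  s(26) = 29,  s(27) = 12,  s(28) = 17,  s(29) = 4,  s(30) = 28,  s(31) = 44,  s(32) = 22,  s(33) = 40,  s(34) = 3,  s(35) = 11,  s(36) = 0,  s(37) = 9,  s(38) = 15,  s(39) = 19,  s(40) = 38,  s(41) = 18,  s(42) = 21,  s(43) = 23.
The sequence repeats with period 42.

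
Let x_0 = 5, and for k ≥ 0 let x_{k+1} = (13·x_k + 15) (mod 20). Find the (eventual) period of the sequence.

Listing terms: x_0 = 5; x_1 = 0; x_2 = 15; x_3 = 10; x_4 = 5.
The sequence repeats with period 4.

4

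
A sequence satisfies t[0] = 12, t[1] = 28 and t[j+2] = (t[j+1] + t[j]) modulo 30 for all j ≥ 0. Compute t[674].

22

Listing terms: t[0] = 12; t[1] = 28; t[2] = 10; t[3] = 8; t[4] = 18; t[5] = 26; t[6] = 14; t[7] = 10; t[8] = 24; t[9] = 4; t[10] = 28; t[11] = 2; t[12] = 0; t[13] = 2; t[14] = 2; t[15] = 4; t[16] = 6; t[17] = 10; t[18] = 16; t[19] = 26; t[20] = 12; t[21] = 8; t[22] = 20; t[23] = 28; t[24] = 18; t[25] = 16; t[26] = 4; t[27] = 20; t[28] = 24; t[29] = 14; t[30] = 8; t[31] = 22; t[32] = 0; t[33] = 22; t[34] = 22; t[35] = 14; t[36] = 6; t[37] = 20; t[38] = 26; t[39] = 16; t[40] = 12; t[41] = 28.
Since (t[40], t[41]) = (t[0], t[1]) = (12, 28) (two consecutive terms determine the rest), the sequence is periodic with period 40.
(674 - 0) mod 40 = 34, so t[674] = t[34] = 22.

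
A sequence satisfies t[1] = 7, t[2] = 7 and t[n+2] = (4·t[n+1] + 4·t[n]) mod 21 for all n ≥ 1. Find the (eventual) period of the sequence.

8

Listing terms: t[1] = 7,  t[2] = 7,  t[3] = 14,  t[4] = 0,  t[5] = 14,  t[6] = 14,  t[7] = 7,  t[8] = 0,  t[9] = 7,  t[10] = 7.
The sequence repeats with period 8.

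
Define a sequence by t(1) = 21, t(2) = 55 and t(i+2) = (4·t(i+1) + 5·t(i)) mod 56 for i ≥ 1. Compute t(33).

Computing terms: t(1) = 21, t(2) = 55, t(3) = 45, t(4) = 7, t(5) = 29, t(6) = 39, t(7) = 21, t(8) = 55.
Since (t(7), t(8)) = (t(1), t(2)) = (21, 55) (two consecutive terms determine the rest), the sequence is periodic with period 6.
(33 - 1) mod 6 = 2, so t(33) = t(3) = 45.

45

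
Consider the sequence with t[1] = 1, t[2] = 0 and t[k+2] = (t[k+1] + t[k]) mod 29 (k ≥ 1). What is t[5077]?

13

t[1] = 1,  t[2] = 0,  t[3] = 1,  t[4] = 1,  t[5] = 2,  t[6] = 3,  t[7] = 5,  t[8] = 8,  t[9] = 13,  t[10] = 21,  t[11] = 5,  t[12] = 26,  t[13] = 2,  t[14] = 28,  t[15] = 1,  t[16] = 0.
Since (t[15], t[16]) = (t[1], t[2]) = (1, 0) (two consecutive terms determine the rest), the sequence is periodic with period 14.
(5077 - 1) mod 14 = 8, so t[5077] = t[9] = 13.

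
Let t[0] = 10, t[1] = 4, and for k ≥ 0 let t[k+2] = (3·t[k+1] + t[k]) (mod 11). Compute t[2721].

t[0] = 10; t[1] = 4; t[2] = 0; t[3] = 4; t[4] = 1; t[5] = 7; t[6] = 0; t[7] = 7; t[8] = 10; t[9] = 4.
The sequence repeats with period 8.
So t[2721] = t[0 + ((2721-0) mod 8)] = t[1] = 4.

4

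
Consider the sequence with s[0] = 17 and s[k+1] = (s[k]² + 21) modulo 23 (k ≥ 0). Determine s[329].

10

s[0] = 17; s[1] = 11; s[2] = 4; s[3] = 14; s[4] = 10; s[5] = 6; s[6] = 11.
Since s[6] = s[1] = 11, the sequence is eventually periodic: after a pre-period of length 1 it cycles with period 5.
For k ≥ 1, s[k] depends only on (k - 1) mod 5. (329 - 1) mod 5 = 3, so s[329] = s[4] = 10.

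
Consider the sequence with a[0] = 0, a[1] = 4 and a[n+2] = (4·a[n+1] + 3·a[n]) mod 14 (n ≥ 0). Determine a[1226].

8

Listing terms: a[0] = 0; a[1] = 4; a[2] = 2; a[3] = 6; a[4] = 2; a[5] = 12; a[6] = 12; a[7] = 0; a[8] = 8; a[9] = 4; a[10] = 12; a[11] = 4; a[12] = 10; a[13] = 10; a[14] = 0; a[15] = 2; a[16] = 8; a[17] = 10; a[18] = 8; a[19] = 6; a[20] = 6; a[21] = 0; a[22] = 4.
Since (a[21], a[22]) = (a[0], a[1]) = (0, 4) (two consecutive terms determine the rest), the sequence is periodic with period 21.
(1226 - 0) mod 21 = 8, so a[1226] = a[8] = 8.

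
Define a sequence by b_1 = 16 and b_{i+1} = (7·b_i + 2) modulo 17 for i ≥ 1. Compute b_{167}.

Listing terms: b_1 = 16; b_2 = 12; b_3 = 1; b_4 = 9; b_5 = 14; b_6 = 15; b_7 = 5; b_8 = 3; b_9 = 6; b_{10} = 10; b_{11} = 4; b_{12} = 13; b_{13} = 8; b_{14} = 7; b_{15} = 0; b_{16} = 2; b_{17} = 16.
Since b_{17} = b_1 = 16, the sequence is periodic with period 16.
(167 - 1) mod 16 = 6, so b_{167} = b_7 = 5.

5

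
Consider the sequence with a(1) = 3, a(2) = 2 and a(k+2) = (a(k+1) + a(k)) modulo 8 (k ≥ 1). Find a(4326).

3

Computing terms: a(1) = 3,  a(2) = 2,  a(3) = 5,  a(4) = 7,  a(5) = 4,  a(6) = 3,  a(7) = 7,  a(8) = 2,  a(9) = 1,  a(10) = 3,  a(11) = 4,  a(12) = 7,  a(13) = 3,  a(14) = 2.
The sequence repeats with period 12.
(4326 - 1) mod 12 = 5, so a(4326) = a(6) = 3.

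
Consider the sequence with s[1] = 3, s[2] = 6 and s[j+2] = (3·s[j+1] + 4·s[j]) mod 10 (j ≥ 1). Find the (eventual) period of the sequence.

10

s[1] = 3, s[2] = 6, s[3] = 0, s[4] = 4, s[5] = 2, s[6] = 2, s[7] = 4, s[8] = 0, s[9] = 6, s[10] = 8, s[11] = 8, s[12] = 6, s[13] = 0.
Since (s[12], s[13]) = (s[2], s[3]) = (6, 0) (two consecutive terms determine the rest), the sequence is eventually periodic: after a pre-period of length 1 it cycles with period 10.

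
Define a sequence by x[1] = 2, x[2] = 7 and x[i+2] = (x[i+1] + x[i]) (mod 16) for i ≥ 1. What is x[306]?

We have x[1] = 2, x[2] = 7, x[3] = 9, x[4] = 0, x[5] = 9, x[6] = 9, x[7] = 2, x[8] = 11, x[9] = 13, x[10] = 8, x[11] = 5, x[12] = 13, x[13] = 2, x[14] = 15, x[15] = 1, x[16] = 0, x[17] = 1, x[18] = 1, x[19] = 2, x[20] = 3, x[21] = 5, x[22] = 8, x[23] = 13, x[24] = 5, x[25] = 2, x[26] = 7.
The sequence repeats with period 24.
So x[306] = x[1 + ((306-1) mod 24)] = x[18] = 1.

1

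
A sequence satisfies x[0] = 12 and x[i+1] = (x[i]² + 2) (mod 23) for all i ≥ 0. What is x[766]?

We have x[0] = 12; x[1] = 8; x[2] = 20; x[3] = 11; x[4] = 8.
Since x[4] = x[1] = 8, the sequence is eventually periodic: after a pre-period of length 1 it cycles with period 3.
For i ≥ 1, x[i] depends only on (i - 1) mod 3. (766 - 1) mod 3 = 0, so x[766] = x[1] = 8.

8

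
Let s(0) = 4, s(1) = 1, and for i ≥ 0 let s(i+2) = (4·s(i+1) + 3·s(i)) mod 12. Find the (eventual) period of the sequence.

s(0) = 4; s(1) = 1; s(2) = 4; s(3) = 7; s(4) = 4; s(5) = 1.
Since (s(4), s(5)) = (s(0), s(1)) = (4, 1) (two consecutive terms determine the rest), the sequence is periodic with period 4.

4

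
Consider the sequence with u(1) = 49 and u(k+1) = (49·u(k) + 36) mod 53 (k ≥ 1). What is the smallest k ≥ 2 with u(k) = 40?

u(1) = 49; u(2) = 52; u(3) = 40; u(4) = 35; u(5) = 2; u(6) = 28; u(7) = 30; u(8) = 22; u(9) = 1; u(10) = 32; u(11) = 14; u(12) = 33; u(13) = 10; u(14) = 49.
Since u(14) = u(1) = 49, the sequence is periodic with period 13.
The value 40 first appears (with k ≥ 2) at u(3).

3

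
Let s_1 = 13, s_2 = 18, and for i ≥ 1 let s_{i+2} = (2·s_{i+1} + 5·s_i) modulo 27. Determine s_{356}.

9

We have s_1 = 13; s_2 = 18; s_3 = 20; s_4 = 22; s_5 = 9; s_6 = 20; s_7 = 4; s_8 = 0; s_9 = 20; s_{10} = 13; s_{11} = 18.
Since (s_{10}, s_{11}) = (s_1, s_2) = (13, 18) (two consecutive terms determine the rest), the sequence is periodic with period 9.
(356 - 1) mod 9 = 4, so s_{356} = s_5 = 9.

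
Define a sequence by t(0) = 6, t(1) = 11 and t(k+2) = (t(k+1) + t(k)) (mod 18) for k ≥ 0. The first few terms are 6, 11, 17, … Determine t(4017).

14

Computing terms: t(0) = 6,  t(1) = 11,  t(2) = 17,  t(3) = 10,  t(4) = 9,  t(5) = 1,  t(6) = 10,  t(7) = 11,  t(8) = 3,  t(9) = 14,  t(10) = 17,  t(11) = 13,  t(12) = 12,  t(13) = 7,  t(14) = 1,  t(15) = 8,  t(16) = 9,  t(17) = 17,  t(18) = 8,  t(19) = 7,  t(20) = 15,  t(21) = 4,  t(22) = 1,  t(23) = 5,  t(24) = 6,  t(25) = 11.
The sequence repeats with period 24.
So t(4017) = t(0 + ((4017-0) mod 24)) = t(9) = 14.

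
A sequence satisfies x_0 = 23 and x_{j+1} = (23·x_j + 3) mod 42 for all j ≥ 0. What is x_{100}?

x_0 = 23, x_1 = 28, x_2 = 17, x_3 = 16, x_4 = 35, x_5 = 10, x_6 = 23.
The sequence repeats with period 6.
(100 - 0) mod 6 = 4, so x_{100} = x_4 = 35.

35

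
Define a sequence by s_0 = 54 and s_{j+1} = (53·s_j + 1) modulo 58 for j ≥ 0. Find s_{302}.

50

s_0 = 54, s_1 = 21, s_2 = 12, s_3 = 57, s_4 = 6, s_5 = 29, s_6 = 30, s_7 = 25, s_8 = 50, s_9 = 41, s_{10} = 28, s_{11} = 35, s_{12} = 0, s_{13} = 1, s_{14} = 54.
The sequence repeats with period 14.
So s_{302} = s_{0 + ((302-0) mod 14)} = s_8 = 50.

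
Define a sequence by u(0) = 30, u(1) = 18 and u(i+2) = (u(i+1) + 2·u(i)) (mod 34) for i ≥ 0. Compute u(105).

18

Computing terms: u(0) = 30; u(1) = 18; u(2) = 10; u(3) = 12; u(4) = 32; u(5) = 22; u(6) = 18; u(7) = 28; u(8) = 30; u(9) = 18.
Since (u(8), u(9)) = (u(0), u(1)) = (30, 18) (two consecutive terms determine the rest), the sequence is periodic with period 8.
So u(105) = u(0 + ((105-0) mod 8)) = u(1) = 18.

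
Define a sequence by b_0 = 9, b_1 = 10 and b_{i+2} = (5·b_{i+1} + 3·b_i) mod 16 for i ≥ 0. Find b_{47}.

15

Computing terms: b_0 = 9; b_1 = 10; b_2 = 13; b_3 = 15; b_4 = 2; b_5 = 7; b_6 = 9; b_7 = 2; b_8 = 5; b_9 = 15; b_{10} = 10; b_{11} = 15; b_{12} = 9; b_{13} = 10.
The sequence repeats with period 12.
So b_{47} = b_{0 + ((47-0) mod 12)} = b_{11} = 15.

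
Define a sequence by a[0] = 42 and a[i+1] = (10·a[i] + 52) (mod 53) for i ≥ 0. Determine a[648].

0

Computing terms: a[0] = 42; a[1] = 48; a[2] = 2; a[3] = 19; a[4] = 30; a[5] = 34; a[6] = 21; a[7] = 50; a[8] = 22; a[9] = 7; a[10] = 16; a[11] = 0; a[12] = 52; a[13] = 42.
Since a[13] = a[0] = 42, the sequence is periodic with period 13.
So a[648] = a[0 + ((648-0) mod 13)] = a[11] = 0.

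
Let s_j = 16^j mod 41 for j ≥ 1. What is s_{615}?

1

Listing terms: s_1 = 16, s_2 = 10, s_3 = 37, s_4 = 18, s_5 = 1, s_6 = 16.
Since s_6 = s_1 = 16, the sequence is periodic with period 5.
(615 - 1) mod 5 = 4, so s_{615} = s_5 = 1.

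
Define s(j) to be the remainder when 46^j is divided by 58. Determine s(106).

Computing terms: s(0) = 1; s(1) = 46; s(2) = 28; s(3) = 12; s(4) = 30; s(5) = 46.
Since s(5) = s(1) = 46, the sequence is eventually periodic: after a pre-period of length 1 it cycles with period 4.
For j ≥ 1, s(j) depends only on (j - 1) mod 4. (106 - 1) mod 4 = 1, so s(106) = s(2) = 28.

28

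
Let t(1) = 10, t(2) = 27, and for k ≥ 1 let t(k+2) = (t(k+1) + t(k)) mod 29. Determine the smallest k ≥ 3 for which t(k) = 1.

9

Computing terms: t(1) = 10,  t(2) = 27,  t(3) = 8,  t(4) = 6,  t(5) = 14,  t(6) = 20,  t(7) = 5,  t(8) = 25,  t(9) = 1,  t(10) = 26,  t(11) = 27,  t(12) = 24,  t(13) = 22,  t(14) = 17,  t(15) = 10,  t(16) = 27.
The sequence repeats with period 14.
The value 1 first appears (with k ≥ 3) at t(9).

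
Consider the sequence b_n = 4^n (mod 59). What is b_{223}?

17

Computing terms: b_1 = 4, b_2 = 16, b_3 = 5, b_4 = 20, b_5 = 21, b_6 = 25, b_7 = 41, b_8 = 46, b_9 = 7, b_{10} = 28, b_{11} = 53, b_{12} = 35, b_{13} = 22, b_{14} = 29, b_{15} = 57, b_{16} = 51, b_{17} = 27, b_{18} = 49, b_{19} = 19, b_{20} = 17, b_{21} = 9, b_{22} = 36, b_{23} = 26, b_{24} = 45, b_{25} = 3, b_{26} = 12, b_{27} = 48, b_{28} = 15, b_{29} = 1, b_{30} = 4.
Since b_{30} = b_1 = 4, the sequence is periodic with period 29.
So b_{223} = b_{1 + ((223-1) mod 29)} = b_{20} = 17.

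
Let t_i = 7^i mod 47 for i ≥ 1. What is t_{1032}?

Listing terms: t_1 = 7; t_2 = 2; t_3 = 14; t_4 = 4; t_5 = 28; t_6 = 8; t_7 = 9; t_8 = 16; t_9 = 18; t_{10} = 32; t_{11} = 36; t_{12} = 17; t_{13} = 25; t_{14} = 34; t_{15} = 3; t_{16} = 21; t_{17} = 6; t_{18} = 42; t_{19} = 12; t_{20} = 37; t_{21} = 24; t_{22} = 27; t_{23} = 1; t_{24} = 7.
Since t_{24} = t_1 = 7, the sequence is periodic with period 23.
(1032 - 1) mod 23 = 19, so t_{1032} = t_{20} = 37.

37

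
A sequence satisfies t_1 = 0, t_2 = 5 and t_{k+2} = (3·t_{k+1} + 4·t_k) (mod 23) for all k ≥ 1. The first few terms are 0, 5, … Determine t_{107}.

We have t_1 = 0; t_2 = 5; t_3 = 15; t_4 = 19; t_5 = 2; t_6 = 13; t_7 = 1; t_8 = 9; t_9 = 8; t_{10} = 14; t_{11} = 5; t_{12} = 2; t_{13} = 3; t_{14} = 17; t_{15} = 17; t_{16} = 4; t_{17} = 11; t_{18} = 3; t_{19} = 7; t_{20} = 10; t_{21} = 12; t_{22} = 7; t_{23} = 0; t_{24} = 5.
Since (t_{23}, t_{24}) = (t_1, t_2) = (0, 5) (two consecutive terms determine the rest), the sequence is periodic with period 22.
(107 - 1) mod 22 = 18, so t_{107} = t_{19} = 7.

7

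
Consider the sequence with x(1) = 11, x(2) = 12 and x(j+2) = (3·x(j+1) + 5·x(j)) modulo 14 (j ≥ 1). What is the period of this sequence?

Computing terms: x(1) = 11; x(2) = 12; x(3) = 7; x(4) = 11; x(5) = 12.
Since (x(4), x(5)) = (x(1), x(2)) = (11, 12) (two consecutive terms determine the rest), the sequence is periodic with period 3.

3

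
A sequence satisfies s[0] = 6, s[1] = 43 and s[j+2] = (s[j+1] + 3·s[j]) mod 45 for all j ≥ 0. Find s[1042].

31

We have s[0] = 6,  s[1] = 43,  s[2] = 16,  s[3] = 10,  s[4] = 13,  s[5] = 43,  s[6] = 37,  s[7] = 31,  s[8] = 7,  s[9] = 10,  s[10] = 31,  s[11] = 16,  s[12] = 19,  s[13] = 22,  s[14] = 34,  s[15] = 10,  s[16] = 22,  s[17] = 7,  s[18] = 28,  s[19] = 4,  s[20] = 43,  s[21] = 10,  s[22] = 4,  s[23] = 34,  s[24] = 1,  s[25] = 13,  s[26] = 16,  s[27] = 10.
Since (s[26], s[27]) = (s[2], s[3]) = (16, 10) (two consecutive terms determine the rest), the sequence is eventually periodic: after a pre-period of length 2 it cycles with period 24.
For j ≥ 2, s[j] depends only on (j - 2) mod 24. (1042 - 2) mod 24 = 8, so s[1042] = s[10] = 31.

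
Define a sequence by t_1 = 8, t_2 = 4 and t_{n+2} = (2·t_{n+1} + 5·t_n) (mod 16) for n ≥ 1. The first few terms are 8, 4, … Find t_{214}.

4

Listing terms: t_1 = 8; t_2 = 4; t_3 = 0; t_4 = 4; t_5 = 8; t_6 = 4.
Since (t_5, t_6) = (t_1, t_2) = (8, 4) (two consecutive terms determine the rest), the sequence is periodic with period 4.
So t_{214} = t_{1 + ((214-1) mod 4)} = t_2 = 4.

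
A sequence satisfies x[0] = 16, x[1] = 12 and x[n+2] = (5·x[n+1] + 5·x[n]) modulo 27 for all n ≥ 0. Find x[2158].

6

x[0] = 16, x[1] = 12, x[2] = 5, x[3] = 4, x[4] = 18, x[5] = 2, x[6] = 19, x[7] = 24, x[8] = 26, x[9] = 7, x[10] = 3, x[11] = 23, x[12] = 22, x[13] = 9, x[14] = 20, x[15] = 10, x[16] = 15, x[17] = 17, x[18] = 25, x[19] = 21, x[20] = 14, x[21] = 13, x[22] = 0, x[23] = 11, x[24] = 1, x[25] = 6, x[26] = 8, x[27] = 16, x[28] = 12.
Since (x[27], x[28]) = (x[0], x[1]) = (16, 12) (two consecutive terms determine the rest), the sequence is periodic with period 27.
So x[2158] = x[0 + ((2158-0) mod 27)] = x[25] = 6.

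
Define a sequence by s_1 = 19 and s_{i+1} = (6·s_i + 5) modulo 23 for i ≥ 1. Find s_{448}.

13

Computing terms: s_1 = 19; s_2 = 4; s_3 = 6; s_4 = 18; s_5 = 21; s_6 = 16; s_7 = 9; s_8 = 13; s_9 = 14; s_{10} = 20; s_{11} = 10; s_{12} = 19.
The sequence repeats with period 11.
(448 - 1) mod 11 = 7, so s_{448} = s_8 = 13.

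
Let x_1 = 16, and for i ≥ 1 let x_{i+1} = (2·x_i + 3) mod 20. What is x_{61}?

1

We have x_1 = 16,  x_2 = 15,  x_3 = 13,  x_4 = 9,  x_5 = 1,  x_6 = 5,  x_7 = 13.
Since x_7 = x_3 = 13, the sequence is eventually periodic: after a pre-period of length 2 it cycles with period 4.
For i ≥ 3, x_i depends only on (i - 3) mod 4. (61 - 3) mod 4 = 2, so x_{61} = x_5 = 1.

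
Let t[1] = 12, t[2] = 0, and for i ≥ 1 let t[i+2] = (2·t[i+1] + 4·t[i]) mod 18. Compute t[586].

Listing terms: t[1] = 12; t[2] = 0; t[3] = 12; t[4] = 6; t[5] = 6; t[6] = 0; t[7] = 6; t[8] = 12; t[9] = 12; t[10] = 0.
Since (t[9], t[10]) = (t[1], t[2]) = (12, 0) (two consecutive terms determine the rest), the sequence is periodic with period 8.
So t[586] = t[1 + ((586-1) mod 8)] = t[2] = 0.

0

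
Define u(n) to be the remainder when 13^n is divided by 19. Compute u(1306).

6

Computing terms: u(1) = 13, u(2) = 17, u(3) = 12, u(4) = 4, u(5) = 14, u(6) = 11, u(7) = 10, u(8) = 16, u(9) = 18, u(10) = 6, u(11) = 2, u(12) = 7, u(13) = 15, u(14) = 5, u(15) = 8, u(16) = 9, u(17) = 3, u(18) = 1, u(19) = 13.
The sequence repeats with period 18.
(1306 - 1) mod 18 = 9, so u(1306) = u(10) = 6.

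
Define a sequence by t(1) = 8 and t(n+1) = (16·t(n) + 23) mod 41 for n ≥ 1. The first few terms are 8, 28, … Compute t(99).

Listing terms: t(1) = 8; t(2) = 28; t(3) = 20; t(4) = 15; t(5) = 17; t(6) = 8.
Since t(6) = t(1) = 8, the sequence is periodic with period 5.
(99 - 1) mod 5 = 3, so t(99) = t(4) = 15.

15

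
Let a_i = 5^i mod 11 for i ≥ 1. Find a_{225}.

1

Listing terms: a_1 = 5,  a_2 = 3,  a_3 = 4,  a_4 = 9,  a_5 = 1,  a_6 = 5.
The sequence repeats with period 5.
So a_{225} = a_{1 + ((225-1) mod 5)} = a_5 = 1.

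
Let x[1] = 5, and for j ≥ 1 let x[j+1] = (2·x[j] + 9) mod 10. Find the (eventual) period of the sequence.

Listing terms: x[1] = 5,  x[2] = 9,  x[3] = 7,  x[4] = 3,  x[5] = 5.
The sequence repeats with period 4.

4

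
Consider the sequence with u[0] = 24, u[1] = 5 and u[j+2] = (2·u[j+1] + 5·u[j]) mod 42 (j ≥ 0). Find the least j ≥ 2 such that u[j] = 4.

2

We have u[0] = 24, u[1] = 5, u[2] = 4, u[3] = 33, u[4] = 2, u[5] = 1, u[6] = 12, u[7] = 29, u[8] = 34, u[9] = 3, u[10] = 8, u[11] = 31, u[12] = 18, u[13] = 23, u[14] = 10, u[15] = 9, u[16] = 26, u[17] = 13, u[18] = 30, u[19] = 41, u[20] = 22, u[21] = 39, u[22] = 20, u[23] = 25, u[24] = 24, u[25] = 5.
The sequence repeats with period 24.
The value 4 first appears (with j ≥ 2) at u[2].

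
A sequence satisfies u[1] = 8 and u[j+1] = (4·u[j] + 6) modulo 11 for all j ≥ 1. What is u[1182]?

We have u[1] = 8,  u[2] = 5,  u[3] = 4,  u[4] = 0,  u[5] = 6,  u[6] = 8.
The sequence repeats with period 5.
(1182 - 1) mod 5 = 1, so u[1182] = u[2] = 5.

5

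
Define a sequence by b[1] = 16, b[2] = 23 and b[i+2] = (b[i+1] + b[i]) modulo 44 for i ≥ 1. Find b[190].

18

We have b[1] = 16,  b[2] = 23,  b[3] = 39,  b[4] = 18,  b[5] = 13,  b[6] = 31,  b[7] = 0,  b[8] = 31,  b[9] = 31,  b[10] = 18,  b[11] = 5,  b[12] = 23,  b[13] = 28,  b[14] = 7,  b[15] = 35,  b[16] = 42,  b[17] = 33,  b[18] = 31,  b[19] = 20,  b[20] = 7,  b[21] = 27,  b[22] = 34,  b[23] = 17,  b[24] = 7,  b[25] = 24,  b[26] = 31,  b[27] = 11,  b[28] = 42,  b[29] = 9,  b[30] = 7,  b[31] = 16,  b[32] = 23.
Since (b[31], b[32]) = (b[1], b[2]) = (16, 23) (two consecutive terms determine the rest), the sequence is periodic with period 30.
So b[190] = b[1 + ((190-1) mod 30)] = b[10] = 18.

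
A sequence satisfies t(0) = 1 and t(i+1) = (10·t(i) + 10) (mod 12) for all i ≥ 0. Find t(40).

2

Computing terms: t(0) = 1, t(1) = 8, t(2) = 6, t(3) = 10, t(4) = 2, t(5) = 6.
Since t(5) = t(2) = 6, the sequence is eventually periodic: after a pre-period of length 2 it cycles with period 3.
For i ≥ 2, t(i) depends only on (i - 2) mod 3. (40 - 2) mod 3 = 2, so t(40) = t(4) = 2.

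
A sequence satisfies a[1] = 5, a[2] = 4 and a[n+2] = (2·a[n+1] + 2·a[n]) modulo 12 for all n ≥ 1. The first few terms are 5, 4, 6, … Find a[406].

8

Computing terms: a[1] = 5; a[2] = 4; a[3] = 6; a[4] = 8; a[5] = 4; a[6] = 0; a[7] = 8; a[8] = 4.
Since (a[7], a[8]) = (a[4], a[5]) = (8, 4) (two consecutive terms determine the rest), the sequence is eventually periodic: after a pre-period of length 3 it cycles with period 3.
For n ≥ 4, a[n] depends only on (n - 4) mod 3. (406 - 4) mod 3 = 0, so a[406] = a[4] = 8.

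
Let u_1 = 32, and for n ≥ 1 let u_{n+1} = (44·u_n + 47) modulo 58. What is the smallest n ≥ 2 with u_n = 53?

24

Listing terms: u_1 = 32; u_2 = 5; u_3 = 35; u_4 = 21; u_5 = 43; u_6 = 25; u_7 = 45; u_8 = 55; u_9 = 31; u_{10} = 19; u_{11} = 13; u_{12} = 39; u_{13} = 23; u_{14} = 15; u_{15} = 11; u_{16} = 9; u_{17} = 37; u_{18} = 51; u_{19} = 29; u_{20} = 47; u_{21} = 27; u_{22} = 17; u_{23} = 41; u_{24} = 53; u_{25} = 1; u_{26} = 33; u_{27} = 49; u_{28} = 57; u_{29} = 3; u_{30} = 5.
Since u_{30} = u_2 = 5, the sequence is eventually periodic: after a pre-period of length 1 it cycles with period 28.
The value 53 first appears (with n ≥ 2) at u_{24}.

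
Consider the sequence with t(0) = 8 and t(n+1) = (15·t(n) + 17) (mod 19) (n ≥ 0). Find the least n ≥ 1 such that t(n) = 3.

We have t(0) = 8,  t(1) = 4,  t(2) = 1,  t(3) = 13,  t(4) = 3,  t(5) = 5,  t(6) = 16,  t(7) = 10,  t(8) = 15,  t(9) = 14,  t(10) = 18,  t(11) = 2,  t(12) = 9,  t(13) = 0,  t(14) = 17,  t(15) = 6,  t(16) = 12,  t(17) = 7,  t(18) = 8.
The sequence repeats with period 18.
The value 3 first appears (with n ≥ 1) at t(4).

4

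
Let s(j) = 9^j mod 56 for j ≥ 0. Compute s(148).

9

Listing terms: s(0) = 1; s(1) = 9; s(2) = 25; s(3) = 1.
The sequence repeats with period 3.
So s(148) = s(0 + ((148-0) mod 3)) = s(1) = 9.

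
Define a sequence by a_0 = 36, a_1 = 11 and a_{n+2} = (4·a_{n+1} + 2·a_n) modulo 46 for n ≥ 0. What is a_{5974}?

We have a_0 = 36, a_1 = 11, a_2 = 24, a_3 = 26, a_4 = 14, a_5 = 16, a_6 = 0, a_7 = 32, a_8 = 36, a_9 = 24, a_{10} = 30, a_{11} = 30, a_{12} = 42, a_{13} = 44, a_{14} = 30, a_{15} = 24, a_{16} = 18, a_{17} = 28, a_{18} = 10, a_{19} = 4, a_{20} = 36, a_{21} = 14, a_{22} = 36, a_{23} = 34, a_{24} = 24, a_{25} = 26.
Since (a_{24}, a_{25}) = (a_2, a_3) = (24, 26) (two consecutive terms determine the rest), the sequence is eventually periodic: after a pre-period of length 2 it cycles with period 22.
For n ≥ 2, a_n depends only on (n - 2) mod 22. (5974 - 2) mod 22 = 10, so a_{5974} = a_{12} = 42.

42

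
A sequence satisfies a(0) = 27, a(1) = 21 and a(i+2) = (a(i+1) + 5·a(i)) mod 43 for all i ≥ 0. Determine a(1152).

11

Computing terms: a(0) = 27; a(1) = 21; a(2) = 27; a(3) = 3; a(4) = 9; a(5) = 24; a(6) = 26; a(7) = 17; a(8) = 18; a(9) = 17; a(10) = 21; a(11) = 20; a(12) = 39; a(13) = 10; a(14) = 33; a(15) = 40; a(16) = 33; a(17) = 18; a(18) = 11; a(19) = 15; a(20) = 27; a(21) = 16; a(22) = 22; a(23) = 16; a(24) = 40; a(25) = 34; a(26) = 19; a(27) = 17; a(28) = 26; a(29) = 25; a(30) = 26; a(31) = 22; a(32) = 23; a(33) = 4; a(34) = 33; a(35) = 10; a(36) = 3; a(37) = 10; a(38) = 25; a(39) = 32; a(40) = 28; a(41) = 16; a(42) = 27; a(43) = 21.
The sequence repeats with period 42.
So a(1152) = a(0 + ((1152-0) mod 42)) = a(18) = 11.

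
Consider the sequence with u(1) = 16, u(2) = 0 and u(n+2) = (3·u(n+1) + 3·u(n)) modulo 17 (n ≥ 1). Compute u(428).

u(1) = 16, u(2) = 0, u(3) = 14, u(4) = 8, u(5) = 15, u(6) = 1, u(7) = 14, u(8) = 11, u(9) = 7, u(10) = 3, u(11) = 13, u(12) = 14, u(13) = 13, u(14) = 13, u(15) = 10, u(16) = 1, u(17) = 16, u(18) = 0.
Since (u(17), u(18)) = (u(1), u(2)) = (16, 0) (two consecutive terms determine the rest), the sequence is periodic with period 16.
So u(428) = u(1 + ((428-1) mod 16)) = u(12) = 14.

14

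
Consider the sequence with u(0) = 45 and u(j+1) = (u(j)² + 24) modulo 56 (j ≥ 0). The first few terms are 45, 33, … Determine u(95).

49

Computing terms: u(0) = 45,  u(1) = 33,  u(2) = 49,  u(3) = 17,  u(4) = 33.
Since u(4) = u(1) = 33, the sequence is eventually periodic: after a pre-period of length 1 it cycles with period 3.
For j ≥ 1, u(j) depends only on (j - 1) mod 3. (95 - 1) mod 3 = 1, so u(95) = u(2) = 49.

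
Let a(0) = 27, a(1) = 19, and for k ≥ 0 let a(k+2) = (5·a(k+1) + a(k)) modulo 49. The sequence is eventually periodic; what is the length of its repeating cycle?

Listing terms: a(0) = 27,  a(1) = 19,  a(2) = 24,  a(3) = 41,  a(4) = 33,  a(5) = 10,  a(6) = 34,  a(7) = 33,  a(8) = 3,  a(9) = 48,  a(10) = 47,  a(11) = 38,  a(12) = 41,  a(13) = 47,  a(14) = 31,  a(15) = 6,  a(16) = 12,  a(17) = 17,  a(18) = 48,  a(19) = 12,  a(20) = 10,  a(21) = 13,  a(22) = 26,  a(23) = 45,  a(24) = 6,  a(25) = 26,  a(26) = 38,  a(27) = 20,  a(28) = 40,  a(29) = 24,  a(30) = 13,  a(31) = 40,  a(32) = 17,  a(33) = 27,  a(34) = 5,  a(35) = 3,  a(36) = 20,  a(37) = 5,  a(38) = 45,  a(39) = 34,  a(40) = 19,  a(41) = 31,  a(42) = 27,  a(43) = 19.
The sequence repeats with period 42.

42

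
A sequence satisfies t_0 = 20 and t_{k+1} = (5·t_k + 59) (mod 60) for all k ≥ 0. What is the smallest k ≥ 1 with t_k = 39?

1

Computing terms: t_0 = 20, t_1 = 39, t_2 = 14, t_3 = 9, t_4 = 44, t_5 = 39.
Since t_5 = t_1 = 39, the sequence is eventually periodic: after a pre-period of length 1 it cycles with period 4.
The value 39 first appears (with k ≥ 1) at t_1.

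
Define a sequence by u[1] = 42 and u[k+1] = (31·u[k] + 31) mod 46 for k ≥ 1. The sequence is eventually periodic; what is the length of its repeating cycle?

22

We have u[1] = 42, u[2] = 45, u[3] = 0, u[4] = 31, u[5] = 26, u[6] = 9, u[7] = 34, u[8] = 27, u[9] = 40, u[10] = 29, u[11] = 10, u[12] = 19, u[13] = 22, u[14] = 23, u[15] = 8, u[16] = 3, u[17] = 32, u[18] = 11, u[19] = 4, u[20] = 17, u[21] = 6, u[22] = 33, u[23] = 42.
Since u[23] = u[1] = 42, the sequence is periodic with period 22.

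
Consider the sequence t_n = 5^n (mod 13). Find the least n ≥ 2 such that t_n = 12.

Computing terms: t_1 = 5; t_2 = 12; t_3 = 8; t_4 = 1; t_5 = 5.
Since t_5 = t_1 = 5, the sequence is periodic with period 4.
The value 12 first appears (with n ≥ 2) at t_2.

2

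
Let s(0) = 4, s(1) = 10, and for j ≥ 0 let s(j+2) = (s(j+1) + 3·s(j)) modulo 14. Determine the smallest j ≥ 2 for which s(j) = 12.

We have s(0) = 4, s(1) = 10, s(2) = 8, s(3) = 10, s(4) = 6, s(5) = 8, s(6) = 12, s(7) = 8, s(8) = 2, s(9) = 12, s(10) = 4, s(11) = 12, s(12) = 10, s(13) = 4, s(14) = 6, s(15) = 4, s(16) = 8, s(17) = 6, s(18) = 2, s(19) = 6, s(20) = 12, s(21) = 2, s(22) = 10, s(23) = 2, s(24) = 4, s(25) = 10.
Since (s(24), s(25)) = (s(0), s(1)) = (4, 10) (two consecutive terms determine the rest), the sequence is periodic with period 24.
The value 12 first appears (with j ≥ 2) at s(6).

6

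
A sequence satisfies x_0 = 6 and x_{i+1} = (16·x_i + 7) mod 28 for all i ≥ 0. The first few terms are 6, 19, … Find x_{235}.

x_0 = 6,  x_1 = 19,  x_2 = 3,  x_3 = 27,  x_4 = 19.
Since x_4 = x_1 = 19, the sequence is eventually periodic: after a pre-period of length 1 it cycles with period 3.
For i ≥ 1, x_i depends only on (i - 1) mod 3. (235 - 1) mod 3 = 0, so x_{235} = x_1 = 19.

19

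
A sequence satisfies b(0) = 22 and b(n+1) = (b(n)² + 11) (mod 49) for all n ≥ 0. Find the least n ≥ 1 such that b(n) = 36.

We have b(0) = 22; b(1) = 5; b(2) = 36; b(3) = 33; b(4) = 22.
Since b(4) = b(0) = 22, the sequence is periodic with period 4.
The value 36 first appears (with n ≥ 1) at b(2).

2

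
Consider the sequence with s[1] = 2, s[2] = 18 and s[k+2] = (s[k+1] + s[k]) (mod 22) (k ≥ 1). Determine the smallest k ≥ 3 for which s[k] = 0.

7

Computing terms: s[1] = 2,  s[2] = 18,  s[3] = 20,  s[4] = 16,  s[5] = 14,  s[6] = 8,  s[7] = 0,  s[8] = 8,  s[9] = 8,  s[10] = 16,  s[11] = 2,  s[12] = 18.
Since (s[11], s[12]) = (s[1], s[2]) = (2, 18) (two consecutive terms determine the rest), the sequence is periodic with period 10.
The value 0 first appears (with k ≥ 3) at s[7].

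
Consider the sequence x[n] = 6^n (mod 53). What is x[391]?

x[1] = 6; x[2] = 36; x[3] = 4; x[4] = 24; x[5] = 38; x[6] = 16; x[7] = 43; x[8] = 46; x[9] = 11; x[10] = 13; x[11] = 25; x[12] = 44; x[13] = 52; x[14] = 47; x[15] = 17; x[16] = 49; x[17] = 29; x[18] = 15; x[19] = 37; x[20] = 10; x[21] = 7; x[22] = 42; x[23] = 40; x[24] = 28; x[25] = 9; x[26] = 1; x[27] = 6.
Since x[27] = x[1] = 6, the sequence is periodic with period 26.
So x[391] = x[1 + ((391-1) mod 26)] = x[1] = 6.

6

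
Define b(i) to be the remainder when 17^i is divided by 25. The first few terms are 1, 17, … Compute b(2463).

Computing terms: b(0) = 1; b(1) = 17; b(2) = 14; b(3) = 13; b(4) = 21; b(5) = 7; b(6) = 19; b(7) = 23; b(8) = 16; b(9) = 22; b(10) = 24; b(11) = 8; b(12) = 11; b(13) = 12; b(14) = 4; b(15) = 18; b(16) = 6; b(17) = 2; b(18) = 9; b(19) = 3; b(20) = 1.
The sequence repeats with period 20.
(2463 - 0) mod 20 = 3, so b(2463) = b(3) = 13.

13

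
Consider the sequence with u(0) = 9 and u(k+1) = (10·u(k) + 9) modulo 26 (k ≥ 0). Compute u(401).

Computing terms: u(0) = 9; u(1) = 21; u(2) = 11; u(3) = 15; u(4) = 3; u(5) = 13; u(6) = 9.
Since u(6) = u(0) = 9, the sequence is periodic with period 6.
So u(401) = u(0 + ((401-0) mod 6)) = u(5) = 13.

13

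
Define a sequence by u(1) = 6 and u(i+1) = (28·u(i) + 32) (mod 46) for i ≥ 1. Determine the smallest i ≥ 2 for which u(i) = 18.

Computing terms: u(1) = 6; u(2) = 16; u(3) = 20; u(4) = 40; u(5) = 2; u(6) = 42; u(7) = 12; u(8) = 0; u(9) = 32; u(10) = 8; u(11) = 26; u(12) = 24; u(13) = 14; u(14) = 10; u(15) = 36; u(16) = 28; u(17) = 34; u(18) = 18; u(19) = 30; u(20) = 44; u(21) = 22; u(22) = 4; u(23) = 6.
Since u(23) = u(1) = 6, the sequence is periodic with period 22.
The value 18 first appears (with i ≥ 2) at u(18).

18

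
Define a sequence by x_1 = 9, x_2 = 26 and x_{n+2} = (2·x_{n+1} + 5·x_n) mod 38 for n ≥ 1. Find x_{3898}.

30

Listing terms: x_1 = 9; x_2 = 26; x_3 = 21; x_4 = 20; x_5 = 31; x_6 = 10; x_7 = 23; x_8 = 20; x_9 = 3; x_{10} = 30; x_{11} = 37; x_{12} = 34; x_{13} = 25; x_{14} = 30; x_{15} = 33; x_{16} = 26; x_{17} = 27; x_{18} = 32; x_{19} = 9; x_{20} = 26.
The sequence repeats with period 18.
So x_{3898} = x_{1 + ((3898-1) mod 18)} = x_{10} = 30.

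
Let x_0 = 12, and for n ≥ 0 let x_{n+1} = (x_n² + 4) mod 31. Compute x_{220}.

We have x_0 = 12, x_1 = 24, x_2 = 22, x_3 = 23, x_4 = 6, x_5 = 9, x_6 = 23.
Since x_6 = x_3 = 23, the sequence is eventually periodic: after a pre-period of length 3 it cycles with period 3.
For n ≥ 3, x_n depends only on (n - 3) mod 3. (220 - 3) mod 3 = 1, so x_{220} = x_4 = 6.

6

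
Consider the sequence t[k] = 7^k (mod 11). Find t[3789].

8

t[0] = 1,  t[1] = 7,  t[2] = 5,  t[3] = 2,  t[4] = 3,  t[5] = 10,  t[6] = 4,  t[7] = 6,  t[8] = 9,  t[9] = 8,  t[10] = 1.
The sequence repeats with period 10.
So t[3789] = t[0 + ((3789-0) mod 10)] = t[9] = 8.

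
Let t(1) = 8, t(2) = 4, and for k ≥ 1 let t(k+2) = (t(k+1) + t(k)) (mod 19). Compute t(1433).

17

We have t(1) = 8,  t(2) = 4,  t(3) = 12,  t(4) = 16,  t(5) = 9,  t(6) = 6,  t(7) = 15,  t(8) = 2,  t(9) = 17,  t(10) = 0,  t(11) = 17,  t(12) = 17,  t(13) = 15,  t(14) = 13,  t(15) = 9,  t(16) = 3,  t(17) = 12,  t(18) = 15,  t(19) = 8,  t(20) = 4.
The sequence repeats with period 18.
(1433 - 1) mod 18 = 10, so t(1433) = t(11) = 17.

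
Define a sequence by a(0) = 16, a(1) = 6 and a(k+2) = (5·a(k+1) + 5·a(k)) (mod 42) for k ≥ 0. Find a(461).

32

Computing terms: a(0) = 16, a(1) = 6, a(2) = 26, a(3) = 34, a(4) = 6, a(5) = 32, a(6) = 22, a(7) = 18, a(8) = 32, a(9) = 40, a(10) = 24, a(11) = 26, a(12) = 40, a(13) = 36, a(14) = 2, a(15) = 22, a(16) = 36, a(17) = 38, a(18) = 34, a(19) = 24, a(20) = 38, a(21) = 16, a(22) = 18, a(23) = 2, a(24) = 16, a(25) = 6.
Since (a(24), a(25)) = (a(0), a(1)) = (16, 6) (two consecutive terms determine the rest), the sequence is periodic with period 24.
So a(461) = a(0 + ((461-0) mod 24)) = a(5) = 32.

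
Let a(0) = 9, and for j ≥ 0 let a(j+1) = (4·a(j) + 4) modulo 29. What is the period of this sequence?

14

a(0) = 9,  a(1) = 11,  a(2) = 19,  a(3) = 22,  a(4) = 5,  a(5) = 24,  a(6) = 13,  a(7) = 27,  a(8) = 25,  a(9) = 17,  a(10) = 14,  a(11) = 2,  a(12) = 12,  a(13) = 23,  a(14) = 9.
Since a(14) = a(0) = 9, the sequence is periodic with period 14.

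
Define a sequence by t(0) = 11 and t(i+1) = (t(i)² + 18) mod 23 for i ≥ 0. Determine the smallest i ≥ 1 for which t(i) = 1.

Computing terms: t(0) = 11,  t(1) = 1,  t(2) = 19,  t(3) = 11.
The sequence repeats with period 3.
The value 1 first appears (with i ≥ 1) at t(1).

1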